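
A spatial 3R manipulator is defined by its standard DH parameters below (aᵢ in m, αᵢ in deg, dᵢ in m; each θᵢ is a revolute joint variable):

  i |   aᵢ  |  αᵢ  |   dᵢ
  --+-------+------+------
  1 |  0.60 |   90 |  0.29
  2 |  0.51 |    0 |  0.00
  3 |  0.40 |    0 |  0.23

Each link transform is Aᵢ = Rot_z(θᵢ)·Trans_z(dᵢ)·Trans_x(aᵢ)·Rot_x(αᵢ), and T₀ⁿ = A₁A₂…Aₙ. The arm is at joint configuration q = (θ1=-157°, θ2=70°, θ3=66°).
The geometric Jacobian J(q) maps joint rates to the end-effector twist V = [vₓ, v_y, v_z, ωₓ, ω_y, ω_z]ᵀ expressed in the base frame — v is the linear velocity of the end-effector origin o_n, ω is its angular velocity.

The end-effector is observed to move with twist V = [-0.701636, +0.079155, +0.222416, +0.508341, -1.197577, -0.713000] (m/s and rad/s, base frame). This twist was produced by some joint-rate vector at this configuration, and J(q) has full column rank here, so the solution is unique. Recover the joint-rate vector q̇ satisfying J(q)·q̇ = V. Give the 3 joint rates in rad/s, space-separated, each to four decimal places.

o_n = [-0.5379, 0.0215, 1.0471]
J₁: ẑ×o_n = [-0.0215, -0.5379, 0.0000], ω = ẑ
J2: z=[-0.3907, 0.9205, 0.0000] o=[-0.5523, -0.2344, 0.2900] → [0.6969, 0.2958, -0.1133, -0.3907, 0.9205, 0.0000]
J3: z=[-0.3907, 0.9205, 0.0000] o=[-0.7129, -0.3026, 0.7692] → [0.2558, 0.1086, -0.2877, -0.3907, 0.9205, 0.0000]
q̇ = J⁺·V = [-0.7130, -0.8710, -0.4300]

-0.7130 -0.8710 -0.4300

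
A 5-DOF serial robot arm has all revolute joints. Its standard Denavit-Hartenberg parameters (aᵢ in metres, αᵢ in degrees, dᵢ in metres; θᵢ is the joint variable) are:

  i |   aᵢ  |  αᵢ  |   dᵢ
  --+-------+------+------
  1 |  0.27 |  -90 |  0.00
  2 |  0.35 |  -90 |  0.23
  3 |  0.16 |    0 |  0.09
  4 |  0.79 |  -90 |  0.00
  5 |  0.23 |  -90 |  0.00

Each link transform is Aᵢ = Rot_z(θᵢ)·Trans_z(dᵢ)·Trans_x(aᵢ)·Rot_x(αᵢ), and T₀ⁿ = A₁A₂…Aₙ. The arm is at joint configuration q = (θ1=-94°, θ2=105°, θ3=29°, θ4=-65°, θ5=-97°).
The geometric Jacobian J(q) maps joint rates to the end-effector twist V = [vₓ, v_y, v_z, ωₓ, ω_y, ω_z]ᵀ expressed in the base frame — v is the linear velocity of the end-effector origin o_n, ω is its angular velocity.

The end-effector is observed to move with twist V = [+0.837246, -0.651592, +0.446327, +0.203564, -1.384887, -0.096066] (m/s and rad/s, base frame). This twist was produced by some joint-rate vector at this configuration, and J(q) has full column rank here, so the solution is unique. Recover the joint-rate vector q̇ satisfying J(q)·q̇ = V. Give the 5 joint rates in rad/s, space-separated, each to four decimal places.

-0.1800 -0.2990 -0.8640 -0.4350 -0.7400

o_n = [0.6214, 0.2811, -0.9863]
J₁: ẑ×o_n = [-0.2811, 0.6214, 0.0000], ω = ẑ
J2: z=[0.9976, -0.0698, 0.0000] o=[-0.0188, -0.2693, 0.0000] → [0.0688, 0.9839, 0.5938, 0.9976, -0.0698, 0.0000]
J3: z=[0.0674, 0.9636, 0.2588] o=[0.2169, -0.1950, -0.3381] → [-0.7479, 0.1484, -0.3577, 0.0674, 0.9636, 0.2588]
J4: z=[0.0674, 0.9636, 0.2588] o=[0.1481, -0.0668, -0.4500] → [-0.6069, 0.1586, -0.4326, 0.0674, 0.9636, 0.2588]
J5: z=[-0.7964, 0.2082, -0.5678] o=[0.6229, 0.0659, -1.0673] → [0.1391, 0.0653, -0.1711, -0.7964, 0.2082, -0.5678]
q̇ = J⁺·V = [-0.1800, -0.2990, -0.8640, -0.4350, -0.7400]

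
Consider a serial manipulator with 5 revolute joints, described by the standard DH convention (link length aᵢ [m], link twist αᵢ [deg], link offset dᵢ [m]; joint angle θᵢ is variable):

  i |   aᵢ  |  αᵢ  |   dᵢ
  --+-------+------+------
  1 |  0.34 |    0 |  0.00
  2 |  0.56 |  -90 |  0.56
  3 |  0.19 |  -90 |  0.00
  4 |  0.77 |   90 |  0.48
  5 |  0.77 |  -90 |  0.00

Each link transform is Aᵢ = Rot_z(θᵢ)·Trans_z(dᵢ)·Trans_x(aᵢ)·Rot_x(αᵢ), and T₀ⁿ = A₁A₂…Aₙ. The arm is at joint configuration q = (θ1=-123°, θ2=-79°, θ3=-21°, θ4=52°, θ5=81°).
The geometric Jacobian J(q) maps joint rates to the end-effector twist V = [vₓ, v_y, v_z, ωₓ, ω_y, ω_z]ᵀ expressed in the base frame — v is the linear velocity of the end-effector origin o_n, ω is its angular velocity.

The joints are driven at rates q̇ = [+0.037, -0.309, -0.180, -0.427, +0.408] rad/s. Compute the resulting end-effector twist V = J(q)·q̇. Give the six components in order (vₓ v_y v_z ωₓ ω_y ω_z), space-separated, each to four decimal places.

o_n = [-1.4927, 0.9999, -0.3336]
J₁: ẑ×o_n = [-0.9999, -1.4927, 0.0000], ω = ẑ
J2: z=[0.0000, 0.0000, 1.0000] o=[-0.1852, -0.2851, 0.0000] → [-1.2851, -1.3076, 0.0000, 0.0000, 0.0000, 1.0000]
J3: z=[-0.3746, -0.9272, 0.0000] o=[-0.7044, -0.0754, 0.5600] → [0.8285, -0.3347, -1.1337, -0.3746, -0.9272, 0.0000]
J4: z=[-0.3323, 0.1342, -0.9336] o=[-0.8689, -0.0089, 0.6281] → [0.8127, 0.2629, -0.2515, -0.3323, 0.1342, -0.9336]
J5: z=[-0.9127, -0.2952, 0.2824] o=[-1.2114, 0.7839, 0.3499] → [0.1408, -0.7032, -0.2803, -0.9127, -0.2952, 0.2824]
V = J·q̇ = [-0.0786, 0.0099, 0.1971, -0.1631, -0.0109, 0.2419]

-0.0786 0.0099 0.1971 -0.1631 -0.0109 0.2419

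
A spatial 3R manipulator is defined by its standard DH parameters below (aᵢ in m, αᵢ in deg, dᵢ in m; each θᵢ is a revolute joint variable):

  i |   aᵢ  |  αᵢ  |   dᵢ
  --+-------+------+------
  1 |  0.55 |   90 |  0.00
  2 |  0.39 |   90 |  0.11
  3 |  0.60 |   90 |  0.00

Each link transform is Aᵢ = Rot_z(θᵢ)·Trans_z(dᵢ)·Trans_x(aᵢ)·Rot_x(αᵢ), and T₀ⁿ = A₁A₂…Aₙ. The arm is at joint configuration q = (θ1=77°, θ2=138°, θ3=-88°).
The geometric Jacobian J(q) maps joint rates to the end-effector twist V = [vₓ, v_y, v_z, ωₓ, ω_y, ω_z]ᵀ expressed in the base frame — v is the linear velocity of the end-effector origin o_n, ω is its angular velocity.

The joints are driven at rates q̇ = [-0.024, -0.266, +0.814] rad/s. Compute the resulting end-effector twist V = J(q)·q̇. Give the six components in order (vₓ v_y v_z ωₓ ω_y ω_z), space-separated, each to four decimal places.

-0.0402 -0.2759 0.4078 -0.1367 0.5905 0.5809

o_n = [-0.4221, 0.3485, 0.2750]
J₁: ẑ×o_n = [-0.3485, -0.4221, 0.0000], ω = ẑ
J2: z=[0.9744, -0.2250, 0.0000] o=[0.1237, 0.5359, 0.0000] → [-0.0619, -0.2679, -0.3054, 0.9744, -0.2250, 0.0000]
J3: z=[0.1505, 0.6520, 0.7431] o=[0.1657, 0.2288, 0.2610] → [-0.0798, -0.4389, 0.4012, 0.1505, 0.6520, 0.7431]
V = J·q̇ = [-0.0402, -0.2759, 0.4078, -0.1367, 0.5905, 0.5809]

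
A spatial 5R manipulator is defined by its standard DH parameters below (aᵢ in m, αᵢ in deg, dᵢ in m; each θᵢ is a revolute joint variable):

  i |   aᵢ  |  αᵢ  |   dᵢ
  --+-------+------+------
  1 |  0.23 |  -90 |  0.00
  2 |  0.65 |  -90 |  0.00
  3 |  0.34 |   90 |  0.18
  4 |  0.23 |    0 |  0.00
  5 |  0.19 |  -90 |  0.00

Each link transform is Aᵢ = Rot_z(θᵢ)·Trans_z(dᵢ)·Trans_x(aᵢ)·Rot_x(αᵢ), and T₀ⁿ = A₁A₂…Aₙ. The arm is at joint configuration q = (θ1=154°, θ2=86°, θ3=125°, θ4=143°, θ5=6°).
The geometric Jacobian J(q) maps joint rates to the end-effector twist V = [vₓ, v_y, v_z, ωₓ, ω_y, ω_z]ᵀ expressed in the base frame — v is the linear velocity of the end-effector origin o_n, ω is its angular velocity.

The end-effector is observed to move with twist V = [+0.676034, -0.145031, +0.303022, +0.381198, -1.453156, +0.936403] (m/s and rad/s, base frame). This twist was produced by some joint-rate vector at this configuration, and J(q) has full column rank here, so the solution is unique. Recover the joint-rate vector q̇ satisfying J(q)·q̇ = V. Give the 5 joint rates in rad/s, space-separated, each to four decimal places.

0.3020 0.6480 0.9330 -0.4560 -0.4000

o_n = [0.1232, -0.0660, -0.6812]
J₁: ẑ×o_n = [0.0660, 0.1232, -0.0000], ω = ẑ
J2: z=[-0.4384, -0.8988, 0.0000] o=[-0.2067, 0.1008, 0.0000] → [0.6123, -0.2986, 0.3697, -0.4384, -0.8988, 0.0000]
J3: z=[0.8966, -0.4373, -0.0698] o=[-0.2475, 0.1207, -0.6484] → [0.0013, 0.0035, -0.0054, 0.8966, -0.4373, -0.0698]
J4: z=[0.2001, 0.5406, -0.8172] o=[0.0482, 0.2863, -0.4664] → [-0.4041, -0.0183, -0.1110, 0.2001, 0.5406, -0.8172]
J5: z=[0.2001, 0.5406, -0.8172] o=[0.0998, 0.0938, -0.5812] → [-0.1847, 0.0009, -0.0446, 0.2001, 0.5406, -0.8172]
q̇ = J⁺·V = [0.3020, 0.6480, 0.9330, -0.4560, -0.4000]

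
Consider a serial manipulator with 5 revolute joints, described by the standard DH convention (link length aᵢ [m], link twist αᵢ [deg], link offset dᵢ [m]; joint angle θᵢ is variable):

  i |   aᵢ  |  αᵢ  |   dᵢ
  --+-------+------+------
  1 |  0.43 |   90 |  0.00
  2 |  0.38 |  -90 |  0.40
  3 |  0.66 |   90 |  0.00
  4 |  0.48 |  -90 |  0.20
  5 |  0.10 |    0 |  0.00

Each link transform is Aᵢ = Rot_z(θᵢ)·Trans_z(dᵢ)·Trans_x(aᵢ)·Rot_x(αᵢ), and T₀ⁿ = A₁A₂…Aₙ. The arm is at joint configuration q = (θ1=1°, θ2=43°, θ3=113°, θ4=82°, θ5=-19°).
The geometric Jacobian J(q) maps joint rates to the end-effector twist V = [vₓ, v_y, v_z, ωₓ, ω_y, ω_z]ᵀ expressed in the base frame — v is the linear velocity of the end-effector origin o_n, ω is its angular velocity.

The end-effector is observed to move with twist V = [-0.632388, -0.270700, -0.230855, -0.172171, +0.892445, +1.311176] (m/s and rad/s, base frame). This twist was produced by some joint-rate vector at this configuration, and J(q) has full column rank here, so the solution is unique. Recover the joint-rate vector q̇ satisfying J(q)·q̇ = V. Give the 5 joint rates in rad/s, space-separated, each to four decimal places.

0.6300 0.2430 0.7330 0.7670 -0.9200

o_n = [0.2585, 0.3766, 0.6241]
J₁: ẑ×o_n = [-0.3766, 0.2585, 0.0000], ω = ẑ
J2: z=[0.0175, -0.9998, 0.0000] o=[0.4299, 0.0075, 0.0000] → [-0.6240, -0.0109, -0.1650, 0.0175, -0.9998, 0.0000]
J3: z=[-0.6819, -0.0119, 0.7314] o=[0.7148, -0.3876, 0.2592] → [-0.5632, -0.0849, -0.5265, -0.6819, -0.0119, 0.7314]
J4: z=[0.6663, 0.4024, 0.6278] o=[0.5156, 0.2166, 0.0833] → [0.1172, -0.5218, 0.2101, 0.6663, 0.4024, 0.6278]
J5: z=[0.2039, -0.9081, 0.3657] o=[0.3046, 0.3525, 0.5387] → [-0.0864, -0.0343, -0.0370, 0.2039, -0.9081, 0.3657]
q̇ = J⁺·V = [0.6300, 0.2430, 0.7330, 0.7670, -0.9200]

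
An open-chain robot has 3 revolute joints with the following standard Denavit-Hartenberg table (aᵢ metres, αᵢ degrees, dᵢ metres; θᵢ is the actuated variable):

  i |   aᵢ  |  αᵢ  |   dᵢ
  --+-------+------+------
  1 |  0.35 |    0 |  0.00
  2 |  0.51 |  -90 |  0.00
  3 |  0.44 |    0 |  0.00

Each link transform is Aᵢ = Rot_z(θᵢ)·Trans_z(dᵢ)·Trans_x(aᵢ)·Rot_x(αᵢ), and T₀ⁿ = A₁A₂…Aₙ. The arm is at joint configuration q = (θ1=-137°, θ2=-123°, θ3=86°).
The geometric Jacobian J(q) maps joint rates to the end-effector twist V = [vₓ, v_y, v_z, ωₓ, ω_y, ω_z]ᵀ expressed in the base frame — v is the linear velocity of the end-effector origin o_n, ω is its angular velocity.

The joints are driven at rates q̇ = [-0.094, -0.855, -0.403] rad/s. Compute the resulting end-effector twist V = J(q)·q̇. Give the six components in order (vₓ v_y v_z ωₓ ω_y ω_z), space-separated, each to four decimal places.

0.4522 0.2874 0.0124 0.3969 0.0700 -0.9490

o_n = [-0.3499, 0.2938, -0.4389]
J₁: ẑ×o_n = [-0.2938, -0.3499, 0.0000], ω = ẑ
J2: z=[0.0000, 0.0000, 1.0000] o=[-0.2560, -0.2387, 0.0000] → [-0.5325, -0.0939, 0.0000, 0.0000, 0.0000, 1.0000]
J3: z=[-0.9848, -0.1736, 0.0000] o=[-0.3445, 0.2636, 0.0000] → [0.0762, -0.4323, -0.0307, -0.9848, -0.1736, 0.0000]
V = J·q̇ = [0.4522, 0.2874, 0.0124, 0.3969, 0.0700, -0.9490]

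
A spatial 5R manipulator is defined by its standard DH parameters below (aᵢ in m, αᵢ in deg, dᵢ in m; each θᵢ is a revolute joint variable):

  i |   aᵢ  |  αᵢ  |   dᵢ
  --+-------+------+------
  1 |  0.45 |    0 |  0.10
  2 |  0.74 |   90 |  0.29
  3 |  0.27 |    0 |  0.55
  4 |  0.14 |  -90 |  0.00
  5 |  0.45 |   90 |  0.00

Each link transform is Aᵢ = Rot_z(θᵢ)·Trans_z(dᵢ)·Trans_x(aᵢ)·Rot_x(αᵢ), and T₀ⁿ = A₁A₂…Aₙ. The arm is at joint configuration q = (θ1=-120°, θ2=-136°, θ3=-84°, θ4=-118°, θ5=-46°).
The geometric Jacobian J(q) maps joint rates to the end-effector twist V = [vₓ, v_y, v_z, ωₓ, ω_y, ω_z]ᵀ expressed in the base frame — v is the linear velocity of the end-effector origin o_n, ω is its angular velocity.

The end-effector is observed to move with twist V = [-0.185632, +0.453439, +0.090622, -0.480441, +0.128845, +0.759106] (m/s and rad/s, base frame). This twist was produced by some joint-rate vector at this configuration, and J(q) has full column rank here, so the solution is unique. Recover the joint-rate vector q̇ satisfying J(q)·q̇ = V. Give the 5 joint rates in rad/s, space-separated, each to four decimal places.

o_n = [0.5384, 0.1599, 0.2910]
J₁: ẑ×o_n = [-0.1599, 0.5384, 0.0000], ω = ẑ
J2: z=[0.0000, 0.0000, 1.0000] o=[-0.2250, -0.3897, 0.1000] → [-0.5496, 0.7634, 0.0000, 0.0000, 0.0000, 1.0000]
J3: z=[0.9703, 0.2419, 0.0000] o=[-0.4040, 0.3283, 0.3900] → [-0.0239, 0.0960, -0.3914, 0.9703, 0.2419, 0.0000]
J4: z=[0.9703, 0.2419, 0.0000] o=[0.1228, 0.4887, 0.1215] → [0.0410, -0.1645, -0.4196, 0.9703, 0.2419, 0.0000]
J5: z=[0.0906, -0.3635, -0.9272] o=[0.1542, 0.3628, 0.1739] → [-0.2307, -0.3668, 0.1213, 0.0906, -0.3635, -0.9272]
q̇ = J⁺·V = [-0.6650, 0.8270, -0.4900, 0.0550, -0.6440]

-0.6650 0.8270 -0.4900 0.0550 -0.6440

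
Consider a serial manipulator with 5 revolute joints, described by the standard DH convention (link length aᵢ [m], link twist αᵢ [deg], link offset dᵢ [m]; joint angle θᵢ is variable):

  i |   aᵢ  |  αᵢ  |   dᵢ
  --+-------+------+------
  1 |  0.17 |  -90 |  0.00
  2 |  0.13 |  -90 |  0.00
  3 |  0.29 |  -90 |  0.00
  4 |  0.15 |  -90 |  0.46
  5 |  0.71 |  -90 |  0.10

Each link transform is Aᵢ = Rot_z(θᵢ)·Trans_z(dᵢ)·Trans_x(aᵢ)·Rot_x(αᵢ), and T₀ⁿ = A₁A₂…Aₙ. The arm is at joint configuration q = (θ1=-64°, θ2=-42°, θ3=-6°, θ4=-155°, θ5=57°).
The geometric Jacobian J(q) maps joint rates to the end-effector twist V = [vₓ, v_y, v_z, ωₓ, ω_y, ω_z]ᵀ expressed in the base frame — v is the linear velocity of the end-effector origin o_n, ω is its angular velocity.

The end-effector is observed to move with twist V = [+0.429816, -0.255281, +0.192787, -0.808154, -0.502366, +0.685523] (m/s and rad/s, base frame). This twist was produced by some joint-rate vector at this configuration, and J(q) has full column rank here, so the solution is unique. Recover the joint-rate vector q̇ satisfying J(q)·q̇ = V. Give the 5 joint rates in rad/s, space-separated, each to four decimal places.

o_n = [0.2620, -0.2667, -0.2610]
J₁: ẑ×o_n = [0.2667, 0.2620, -0.0000], ω = ẑ
J2: z=[0.8988, 0.4384, 0.0000] o=[0.0745, -0.1528, 0.0000] → [-0.1144, 0.2346, -0.1846, 0.8988, 0.4384, 0.0000]
J3: z=[0.2933, -0.6014, -0.7431] o=[0.1169, -0.2396, 0.0870] → [0.1892, -0.0058, 0.0794, 0.2933, -0.6014, -0.7431]
J4: z=[-0.8598, -0.5058, 0.0699] o=[0.2381, -0.4190, 0.2800] → [0.2630, -0.4634, -0.1188, -0.8598, -0.5058, 0.0699]
J5: z=[0.4425, -0.8064, -0.3923] o=[-0.1957, -0.6057, 0.1746] → [0.4842, 0.0132, 0.5191, 0.4425, -0.8064, -0.3923]
q̇ = J⁺·V = [0.3980, -0.3530, -0.5800, 0.6180, 0.4760]

0.3980 -0.3530 -0.5800 0.6180 0.4760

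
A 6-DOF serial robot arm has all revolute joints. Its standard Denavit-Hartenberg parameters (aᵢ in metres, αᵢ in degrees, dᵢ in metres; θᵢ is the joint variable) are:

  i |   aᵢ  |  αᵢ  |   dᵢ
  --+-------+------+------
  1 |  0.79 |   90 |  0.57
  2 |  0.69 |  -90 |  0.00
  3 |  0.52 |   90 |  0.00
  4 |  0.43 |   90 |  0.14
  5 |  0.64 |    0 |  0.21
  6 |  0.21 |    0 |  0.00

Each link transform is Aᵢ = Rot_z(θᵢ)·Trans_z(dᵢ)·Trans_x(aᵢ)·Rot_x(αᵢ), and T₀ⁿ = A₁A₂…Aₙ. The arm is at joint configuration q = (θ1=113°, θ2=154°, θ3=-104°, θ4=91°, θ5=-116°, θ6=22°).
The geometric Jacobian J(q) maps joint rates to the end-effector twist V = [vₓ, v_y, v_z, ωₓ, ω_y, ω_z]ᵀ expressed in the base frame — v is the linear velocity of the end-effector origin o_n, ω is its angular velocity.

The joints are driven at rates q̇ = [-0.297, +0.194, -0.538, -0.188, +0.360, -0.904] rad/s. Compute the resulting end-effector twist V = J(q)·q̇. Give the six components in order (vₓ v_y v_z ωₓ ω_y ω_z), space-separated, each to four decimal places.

o_n = [0.9087, 0.0653, 0.9451]
J₁: ẑ×o_n = [-0.0653, 0.9087, 0.0000], ω = ẑ
J2: z=[0.9205, 0.3907, 0.0000] o=[-0.3087, 0.7272, 0.5700] → [0.1466, -0.3453, -1.0849, 0.9205, 0.3907, 0.0000]
J3: z=[0.1713, -0.4035, -0.8988] o=[-0.0664, 0.1563, 0.8725] → [-0.1111, -0.8888, 0.3779, 0.1713, -0.4035, -0.8988]
J4: z=[-0.5634, 0.7082, -0.4253] o=[0.3539, 0.4576, 0.8173] → [-0.0763, -0.1640, -0.1719, -0.5634, 0.7082, -0.4253]
J5: z=[0.8111, 0.5721, -0.1217] o=[0.3426, 0.3789, 0.3722] → [0.2897, -0.5336, -0.5782, 0.8111, 0.5721, -0.1217]
J6: z=[0.8111, 0.5721, -0.1217] o=[0.7929, 0.2077, 0.8429] → [0.0412, -0.0970, -0.1816, 0.8111, 0.5721, -0.1217]
V = J·q̇ = [0.1890, 0.0677, -0.4254, -0.2489, -0.1515, 0.3327]

0.1890 0.0677 -0.4254 -0.2489 -0.1515 0.3327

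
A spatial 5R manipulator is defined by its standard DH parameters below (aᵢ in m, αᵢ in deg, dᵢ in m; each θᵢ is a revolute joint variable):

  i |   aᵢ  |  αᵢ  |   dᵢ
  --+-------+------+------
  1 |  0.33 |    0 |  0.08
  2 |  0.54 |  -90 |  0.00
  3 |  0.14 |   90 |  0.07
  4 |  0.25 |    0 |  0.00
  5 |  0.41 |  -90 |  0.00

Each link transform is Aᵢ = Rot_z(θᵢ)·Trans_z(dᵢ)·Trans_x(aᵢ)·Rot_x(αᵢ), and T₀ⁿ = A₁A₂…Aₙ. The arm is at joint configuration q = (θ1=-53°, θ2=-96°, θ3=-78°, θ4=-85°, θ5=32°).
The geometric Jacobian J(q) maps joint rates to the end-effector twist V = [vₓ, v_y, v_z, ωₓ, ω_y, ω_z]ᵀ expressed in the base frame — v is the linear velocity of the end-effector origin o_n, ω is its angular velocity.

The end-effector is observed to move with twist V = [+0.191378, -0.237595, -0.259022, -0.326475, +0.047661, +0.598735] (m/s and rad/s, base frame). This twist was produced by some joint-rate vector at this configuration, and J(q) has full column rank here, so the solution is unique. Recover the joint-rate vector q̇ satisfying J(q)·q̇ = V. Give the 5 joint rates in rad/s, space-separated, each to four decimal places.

o_n = [-0.5979, -0.1513, 0.4796]
J₁: ẑ×o_n = [0.1513, -0.5979, 0.0000], ω = ẑ
J2: z=[0.0000, 0.0000, 1.0000] o=[0.1986, -0.2635, 0.0800] → [-0.1123, -0.7965, 0.0000, 0.0000, 0.0000, 1.0000]
J3: z=[0.5150, -0.8572, 0.0000] o=[-0.2643, -0.5417, 0.0800] → [-0.3425, -0.2058, -0.0849, 0.5150, -0.8572, 0.0000]
J4: z=[0.8384, 0.5038, 0.2079] o=[-0.2532, -0.6167, 0.2169] → [0.0356, -0.2919, 0.5639, 0.8384, 0.5038, 0.2079]
J5: z=[0.8384, 0.5038, 0.2079] o=[-0.3853, -0.4055, 0.2383] → [0.0687, -0.2466, 0.3203, 0.8384, 0.5038, 0.2079]
q̇ = J⁺·V = [0.7010, -0.0480, -0.2090, -0.7930, 0.5320]

0.7010 -0.0480 -0.2090 -0.7930 0.5320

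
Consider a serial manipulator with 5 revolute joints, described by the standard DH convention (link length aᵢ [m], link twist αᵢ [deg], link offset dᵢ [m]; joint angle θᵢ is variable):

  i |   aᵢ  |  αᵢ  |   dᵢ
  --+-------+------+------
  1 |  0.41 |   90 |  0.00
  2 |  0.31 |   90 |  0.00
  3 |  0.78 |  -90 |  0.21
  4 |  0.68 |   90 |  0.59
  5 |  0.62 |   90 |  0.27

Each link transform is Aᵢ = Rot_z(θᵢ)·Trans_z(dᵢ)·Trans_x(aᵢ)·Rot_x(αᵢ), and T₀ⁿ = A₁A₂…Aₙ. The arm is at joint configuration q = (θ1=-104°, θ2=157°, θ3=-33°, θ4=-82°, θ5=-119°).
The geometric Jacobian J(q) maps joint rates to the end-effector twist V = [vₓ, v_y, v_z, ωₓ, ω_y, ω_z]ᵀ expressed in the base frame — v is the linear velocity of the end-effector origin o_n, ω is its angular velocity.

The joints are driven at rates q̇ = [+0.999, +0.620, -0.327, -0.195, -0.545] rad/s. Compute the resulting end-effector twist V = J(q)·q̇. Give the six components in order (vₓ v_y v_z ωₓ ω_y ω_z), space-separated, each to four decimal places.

0.0792 0.8644 -0.6586 -0.0425 0.5015 0.7635

o_n = [0.2823, 0.0247, 0.8903]
J₁: ẑ×o_n = [-0.0247, 0.2823, 0.0000], ω = ẑ
J2: z=[-0.9703, 0.2419, 0.0000] o=[-0.0992, -0.3978, 0.0000] → [0.2154, 0.8639, -0.5023, -0.9703, 0.2419, 0.0000]
J3: z=[-0.0945, -0.3791, 0.9205] o=[-0.0302, -0.1209, 0.1211] → [-0.4257, 0.3603, 0.1047, -0.0945, -0.3791, 0.9205]
J4: z=[-0.6925, 0.6893, 0.2128] o=[0.5079, 0.2809, 0.5700] → [0.2753, 0.1738, 0.3329, -0.6925, 0.6893, 0.2128]
J5: z=[-0.7214, -0.6641, -0.1964] o=[0.1033, 0.4908, 1.3465] → [0.2114, -0.3642, 0.4551, -0.7214, -0.6641, -0.1964]
V = J·q̇ = [0.0792, 0.8644, -0.6586, -0.0425, 0.5015, 0.7635]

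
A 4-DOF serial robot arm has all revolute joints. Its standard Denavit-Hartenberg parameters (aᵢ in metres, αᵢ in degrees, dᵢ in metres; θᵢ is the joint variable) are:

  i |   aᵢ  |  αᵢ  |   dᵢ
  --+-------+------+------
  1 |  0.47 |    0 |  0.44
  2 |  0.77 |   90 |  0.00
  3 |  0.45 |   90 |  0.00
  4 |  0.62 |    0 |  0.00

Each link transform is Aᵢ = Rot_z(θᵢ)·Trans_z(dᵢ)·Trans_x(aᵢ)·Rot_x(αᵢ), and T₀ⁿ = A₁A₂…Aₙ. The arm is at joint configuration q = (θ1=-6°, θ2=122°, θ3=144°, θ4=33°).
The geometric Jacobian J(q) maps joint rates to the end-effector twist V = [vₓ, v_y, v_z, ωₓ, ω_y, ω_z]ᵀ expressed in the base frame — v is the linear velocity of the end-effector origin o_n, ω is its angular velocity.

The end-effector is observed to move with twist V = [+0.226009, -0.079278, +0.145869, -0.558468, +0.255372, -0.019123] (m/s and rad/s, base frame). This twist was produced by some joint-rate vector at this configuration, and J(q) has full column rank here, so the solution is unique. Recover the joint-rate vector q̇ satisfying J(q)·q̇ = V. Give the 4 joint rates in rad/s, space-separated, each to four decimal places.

o_n = [0.7774, 0.0857, 1.0101]
J₁: ẑ×o_n = [-0.0857, 0.7774, 0.0000], ω = ẑ
J2: z=[0.0000, 0.0000, 1.0000] o=[0.4674, -0.0491, 0.4400] → [-0.1348, 0.3100, 0.0000, 0.0000, 0.0000, 1.0000]
J3: z=[0.8988, 0.4384, 0.0000] o=[0.1299, 0.6429, 0.4400] → [0.2499, -0.5124, -0.7847, 0.8988, 0.4384, 0.0000]
J4: z=[-0.2577, 0.5283, 0.8090] o=[0.2895, 0.3157, 0.7045] → [0.3476, 0.4735, -0.1985, -0.2577, 0.5283, 0.8090]
q̇ = J⁺·V = [-0.9690, 0.2970, -0.3900, 0.8070]

-0.9690 0.2970 -0.3900 0.8070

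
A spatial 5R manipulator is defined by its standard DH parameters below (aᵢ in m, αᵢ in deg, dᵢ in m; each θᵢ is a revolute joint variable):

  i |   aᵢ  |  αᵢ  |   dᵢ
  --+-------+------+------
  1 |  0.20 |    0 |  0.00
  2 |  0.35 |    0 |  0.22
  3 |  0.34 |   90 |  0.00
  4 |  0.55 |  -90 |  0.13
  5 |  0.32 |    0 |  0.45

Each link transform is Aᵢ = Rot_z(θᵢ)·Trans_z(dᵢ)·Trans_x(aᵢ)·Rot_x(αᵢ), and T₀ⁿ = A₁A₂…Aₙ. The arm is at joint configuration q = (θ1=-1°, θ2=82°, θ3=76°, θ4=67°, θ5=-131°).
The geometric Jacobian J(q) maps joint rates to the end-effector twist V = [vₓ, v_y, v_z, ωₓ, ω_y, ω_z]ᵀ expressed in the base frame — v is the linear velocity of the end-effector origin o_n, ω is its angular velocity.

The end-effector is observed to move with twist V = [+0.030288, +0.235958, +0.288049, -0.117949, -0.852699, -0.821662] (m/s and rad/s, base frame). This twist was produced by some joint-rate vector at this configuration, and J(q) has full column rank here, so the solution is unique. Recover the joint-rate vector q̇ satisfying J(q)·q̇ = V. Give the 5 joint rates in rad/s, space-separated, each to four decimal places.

0.5780 -0.7770 -0.7180 -0.8310 0.2440

o_n = [0.3459, 0.7071, 0.7089]
J₁: ẑ×o_n = [-0.7071, 0.3459, 0.0000], ω = ẑ
J2: z=[0.0000, 0.0000, 1.0000] o=[0.2000, -0.0035, 0.0000] → [-0.7106, 0.1459, 0.0000, 0.0000, 0.0000, 1.0000]
J3: z=[0.0000, 0.0000, 1.0000] o=[0.2547, 0.3422, 0.2200] → [-0.3649, 0.0912, 0.0000, 0.0000, 0.0000, 1.0000]
J4: z=[0.3907, 0.9205, 0.0000] o=[-0.0583, 0.4750, 0.2200] → [0.4500, -0.1910, -0.2814, 0.3907, 0.9205, 0.0000]
J5: z=[0.8473, -0.3597, 0.3907] o=[-0.2053, 0.6787, 0.7263] → [-0.0048, 0.2301, 0.2223, 0.8473, -0.3597, 0.3907]
q̇ = J⁺·V = [0.5780, -0.7770, -0.7180, -0.8310, 0.2440]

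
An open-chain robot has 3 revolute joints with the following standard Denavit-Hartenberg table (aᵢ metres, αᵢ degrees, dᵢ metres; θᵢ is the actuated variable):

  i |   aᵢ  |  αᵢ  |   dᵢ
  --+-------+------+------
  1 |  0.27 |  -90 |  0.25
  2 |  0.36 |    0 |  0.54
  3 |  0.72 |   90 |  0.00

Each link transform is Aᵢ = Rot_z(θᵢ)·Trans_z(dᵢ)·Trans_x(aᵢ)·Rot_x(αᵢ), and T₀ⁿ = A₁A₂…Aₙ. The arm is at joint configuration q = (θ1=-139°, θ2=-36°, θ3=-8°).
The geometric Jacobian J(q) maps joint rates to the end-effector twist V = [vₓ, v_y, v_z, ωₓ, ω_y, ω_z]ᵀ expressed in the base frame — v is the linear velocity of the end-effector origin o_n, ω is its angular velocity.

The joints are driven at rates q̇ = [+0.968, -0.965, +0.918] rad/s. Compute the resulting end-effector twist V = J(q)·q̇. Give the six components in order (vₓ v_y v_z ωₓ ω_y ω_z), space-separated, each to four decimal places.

1.2517 -0.2961 0.3054 -0.0308 0.0355 0.9680

o_n = [-0.4602, -1.1155, 0.9618]
J₁: ẑ×o_n = [1.1155, -0.4602, 0.0000], ω = ẑ
J2: z=[0.6561, -0.7547, 0.0000] o=[-0.2038, -0.1771, 0.2500] → [-0.5372, -0.4670, -0.8092, 0.6561, -0.7547, 0.0000]
J3: z=[0.6561, -0.7547, 0.0000] o=[-0.0693, -0.7758, 0.4616] → [-0.3775, -0.3281, -0.5179, 0.6561, -0.7547, 0.0000]
V = J·q̇ = [1.2517, -0.2961, 0.3054, -0.0308, 0.0355, 0.9680]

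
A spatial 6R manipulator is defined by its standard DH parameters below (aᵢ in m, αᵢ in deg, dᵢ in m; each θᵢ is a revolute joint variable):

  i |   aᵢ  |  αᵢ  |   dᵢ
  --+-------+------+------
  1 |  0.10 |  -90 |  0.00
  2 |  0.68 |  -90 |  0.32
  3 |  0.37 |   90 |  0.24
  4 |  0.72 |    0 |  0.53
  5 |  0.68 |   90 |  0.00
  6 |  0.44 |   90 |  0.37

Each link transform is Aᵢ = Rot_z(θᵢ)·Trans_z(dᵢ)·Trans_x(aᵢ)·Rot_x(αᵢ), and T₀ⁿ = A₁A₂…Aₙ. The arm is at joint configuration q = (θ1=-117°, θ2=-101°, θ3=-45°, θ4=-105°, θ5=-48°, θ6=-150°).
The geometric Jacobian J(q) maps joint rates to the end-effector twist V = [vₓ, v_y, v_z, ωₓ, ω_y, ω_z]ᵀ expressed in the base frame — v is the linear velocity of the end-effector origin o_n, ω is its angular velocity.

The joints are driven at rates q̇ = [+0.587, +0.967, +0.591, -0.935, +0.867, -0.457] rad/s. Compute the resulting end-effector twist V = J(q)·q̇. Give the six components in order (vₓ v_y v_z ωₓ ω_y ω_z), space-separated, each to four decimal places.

-0.2937 -0.2385 -0.1284 0.8844 -0.6114 0.8133

o_n = [0.4182, 0.0235, 0.2284]
J₁: ẑ×o_n = [-0.0235, 0.4182, 0.0000], ω = ẑ
J2: z=[0.8910, -0.4540, 0.0000] o=[-0.0454, -0.0891, 0.0000] → [-0.1037, -0.2035, 0.3108, 0.8910, -0.4540, 0.0000]
J3: z=[-0.4456, -0.8746, 0.1908] o=[0.2986, -0.1188, 0.6675] → [0.3569, -0.1729, 0.0412, -0.4456, -0.8746, 0.1908]
J4: z=[0.5688, -0.4412, -0.6941] o=[0.4474, -0.4030, 0.9701] → [0.6233, 0.4422, 0.2297, 0.5688, -0.4412, -0.6941]
J5: z=[0.5688, -0.4412, -0.6941] o=[0.9300, 0.0089, 0.3402] → [0.0595, 0.4188, -0.2175, 0.5688, -0.4412, -0.6941]
J6: z=[-0.7109, -0.6881, -0.1451] o=[0.6488, 0.4005, -0.1393] → [-0.3077, 0.2949, 0.1094, -0.7109, -0.6881, -0.1451]
V = J·q̇ = [-0.2937, -0.2385, -0.1284, 0.8844, -0.6114, 0.8133]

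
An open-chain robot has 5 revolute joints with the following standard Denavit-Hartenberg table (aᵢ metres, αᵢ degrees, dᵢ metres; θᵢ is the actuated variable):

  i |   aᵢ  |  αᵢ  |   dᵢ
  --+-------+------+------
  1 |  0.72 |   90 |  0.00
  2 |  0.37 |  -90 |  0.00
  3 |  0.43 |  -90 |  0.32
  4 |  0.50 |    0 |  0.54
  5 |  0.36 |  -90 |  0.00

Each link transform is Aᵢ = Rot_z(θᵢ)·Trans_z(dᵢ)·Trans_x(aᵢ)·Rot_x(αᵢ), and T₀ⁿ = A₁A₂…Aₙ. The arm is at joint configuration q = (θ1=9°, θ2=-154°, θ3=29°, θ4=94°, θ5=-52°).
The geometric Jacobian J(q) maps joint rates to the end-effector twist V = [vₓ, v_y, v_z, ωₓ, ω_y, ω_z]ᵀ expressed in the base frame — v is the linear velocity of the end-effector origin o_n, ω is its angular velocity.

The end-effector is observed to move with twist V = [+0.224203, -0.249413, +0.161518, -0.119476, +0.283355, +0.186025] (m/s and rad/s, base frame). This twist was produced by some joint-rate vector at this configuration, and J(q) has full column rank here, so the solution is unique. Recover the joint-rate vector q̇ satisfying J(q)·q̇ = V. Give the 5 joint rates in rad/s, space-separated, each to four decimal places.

-0.1630 -0.1420 -0.3460 0.6780 -0.4990

o_n = [-0.2053, 0.7709, 0.0757]
J₁: ẑ×o_n = [-0.7709, -0.2053, 0.0000], ω = ẑ
J2: z=[0.1564, -0.9877, 0.0000] o=[0.7111, 0.1126, 0.0000] → [-0.0748, -0.0118, -0.8021, 0.1564, -0.9877, 0.0000]
J3: z=[0.4330, 0.0686, -0.8988] o=[0.3827, 0.0606, -0.1622] → [0.6548, 0.4254, 0.3479, 0.4330, 0.0686, -0.8988]
J4: z=[0.2936, 0.9320, 0.2125] o=[0.1548, 0.2356, -0.6147] → [0.5297, -0.2792, 0.4927, 0.2936, 0.9320, 0.2125]
J5: z=[0.2936, 0.9320, 0.2125] o=[0.1270, 0.6922, -0.0382] → [0.0895, -0.1041, 0.3328, 0.2936, 0.9320, 0.2125]
q̇ = J⁺·V = [-0.1630, -0.1420, -0.3460, 0.6780, -0.4990]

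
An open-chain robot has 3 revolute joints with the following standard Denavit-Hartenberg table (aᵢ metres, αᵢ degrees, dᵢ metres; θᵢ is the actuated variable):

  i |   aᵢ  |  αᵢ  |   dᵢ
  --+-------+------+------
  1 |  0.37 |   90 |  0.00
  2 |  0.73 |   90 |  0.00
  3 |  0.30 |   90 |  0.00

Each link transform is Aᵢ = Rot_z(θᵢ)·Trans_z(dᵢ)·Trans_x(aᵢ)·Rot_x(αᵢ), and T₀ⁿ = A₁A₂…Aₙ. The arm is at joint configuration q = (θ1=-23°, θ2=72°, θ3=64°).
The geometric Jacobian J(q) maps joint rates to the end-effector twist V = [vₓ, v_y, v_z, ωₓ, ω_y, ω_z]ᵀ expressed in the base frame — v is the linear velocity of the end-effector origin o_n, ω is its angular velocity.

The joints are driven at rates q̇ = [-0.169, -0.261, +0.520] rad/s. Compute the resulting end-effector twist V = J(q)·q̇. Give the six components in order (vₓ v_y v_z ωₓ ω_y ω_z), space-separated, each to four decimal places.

0.0463 -0.2107 -0.2028 0.5572 0.0470 -0.3297

o_n = [0.4803, -0.4968, 0.8193]
J₁: ẑ×o_n = [0.4968, 0.4803, -0.0000], ω = ẑ
J2: z=[-0.3907, -0.9205, 0.0000] o=[0.3406, -0.1446, 0.0000] → [-0.7542, 0.3201, 0.2662, -0.3907, -0.9205, 0.0000]
J3: z=[0.8755, -0.3716, -0.3090] o=[0.5482, -0.2327, 0.6943] → [-0.1281, -0.0885, -0.2564, 0.8755, -0.3716, -0.3090]
V = J·q̇ = [0.0463, -0.2107, -0.2028, 0.5572, 0.0470, -0.3297]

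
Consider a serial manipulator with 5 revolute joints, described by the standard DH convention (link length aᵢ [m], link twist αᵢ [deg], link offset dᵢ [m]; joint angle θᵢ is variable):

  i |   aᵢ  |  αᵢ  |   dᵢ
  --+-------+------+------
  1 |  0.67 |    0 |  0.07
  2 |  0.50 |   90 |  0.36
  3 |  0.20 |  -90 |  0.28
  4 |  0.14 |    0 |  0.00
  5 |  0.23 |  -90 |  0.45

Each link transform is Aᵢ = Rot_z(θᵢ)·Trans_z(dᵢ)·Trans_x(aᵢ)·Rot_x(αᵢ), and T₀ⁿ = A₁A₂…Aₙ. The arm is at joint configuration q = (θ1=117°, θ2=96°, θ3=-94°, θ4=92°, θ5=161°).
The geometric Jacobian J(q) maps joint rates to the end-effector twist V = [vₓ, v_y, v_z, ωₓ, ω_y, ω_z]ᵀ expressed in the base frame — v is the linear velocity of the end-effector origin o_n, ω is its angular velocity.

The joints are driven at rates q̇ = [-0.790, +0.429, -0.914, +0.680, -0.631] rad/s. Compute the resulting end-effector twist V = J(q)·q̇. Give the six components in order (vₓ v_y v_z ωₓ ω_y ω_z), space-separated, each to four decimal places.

o_n = [-1.2886, 0.3870, 0.2711]
J₁: ẑ×o_n = [-0.3870, -1.2886, 0.0000], ω = ẑ
J2: z=[0.0000, 0.0000, 1.0000] o=[-0.3042, 0.5970, 0.0700] → [0.2100, -0.9844, 0.0000, 0.0000, 0.0000, 1.0000]
J3: z=[-0.5446, 0.8387, 0.0000] o=[-0.7235, 0.3247, 0.4300] → [-0.1333, -0.0866, 0.4400, -0.5446, 0.8387, 0.0000]
J4: z=[-0.8366, -0.5433, -0.0698] o=[-0.8643, 0.5671, 0.2305] → [-0.0346, 0.0635, -0.0798, -0.8366, -0.5433, -0.0698]
J5: z=[-0.8366, -0.5433, -0.0698] o=[-0.7884, 0.4496, 0.2354] → [-0.0238, 0.0648, -0.2194, -0.8366, -0.5433, -0.0698]
V = J·q̇ = [0.5091, 0.6771, -0.3180, 0.4568, -0.7932, -0.3644]

0.5091 0.6771 -0.3180 0.4568 -0.7932 -0.3644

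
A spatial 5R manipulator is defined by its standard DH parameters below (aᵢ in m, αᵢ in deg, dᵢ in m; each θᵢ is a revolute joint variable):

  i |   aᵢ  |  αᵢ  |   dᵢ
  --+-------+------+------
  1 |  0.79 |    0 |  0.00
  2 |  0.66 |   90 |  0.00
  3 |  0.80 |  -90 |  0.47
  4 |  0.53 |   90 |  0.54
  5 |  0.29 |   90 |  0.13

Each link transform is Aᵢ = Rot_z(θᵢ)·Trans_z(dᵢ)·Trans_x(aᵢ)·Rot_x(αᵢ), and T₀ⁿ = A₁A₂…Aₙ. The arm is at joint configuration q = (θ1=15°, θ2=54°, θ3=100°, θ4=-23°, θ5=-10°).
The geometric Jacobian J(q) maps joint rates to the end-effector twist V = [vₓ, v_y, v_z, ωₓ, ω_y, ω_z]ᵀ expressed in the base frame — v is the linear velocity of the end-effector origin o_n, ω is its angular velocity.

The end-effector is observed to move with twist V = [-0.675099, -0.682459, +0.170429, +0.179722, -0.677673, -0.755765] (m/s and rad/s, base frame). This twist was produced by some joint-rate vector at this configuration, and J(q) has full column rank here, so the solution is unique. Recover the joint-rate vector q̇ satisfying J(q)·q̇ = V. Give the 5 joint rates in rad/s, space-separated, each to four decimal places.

-0.1530 -0.3760 0.1170 0.5990 0.3190

o_n = [1.5815, -0.1982, 1.3922]
J₁: ẑ×o_n = [0.1982, 1.5815, -0.0000], ω = ẑ
J2: z=[0.0000, 0.0000, 1.0000] o=[0.7631, 0.2045, 0.0000] → [0.4027, 0.8184, -0.0000, 0.0000, 0.0000, 1.0000]
J3: z=[0.9336, -0.3584, 0.0000] o=[0.9996, 0.8206, 0.0000] → [-0.4989, -1.2997, -0.7427, 0.9336, -0.3584, 0.0000]
J4: z=[-0.3529, -0.9194, -0.1736] o=[1.3886, 0.5225, 0.7878] → [-0.6808, 0.1798, 0.4317, -0.3529, -0.9194, -0.1736]
J5: z=[0.8837, -0.2665, -0.3848] o=[1.3610, -0.1273, 1.1745] → [-0.0853, -0.2771, -0.0039, 0.8837, -0.2665, -0.3848]
q̇ = J⁺·V = [-0.1530, -0.3760, 0.1170, 0.5990, 0.3190]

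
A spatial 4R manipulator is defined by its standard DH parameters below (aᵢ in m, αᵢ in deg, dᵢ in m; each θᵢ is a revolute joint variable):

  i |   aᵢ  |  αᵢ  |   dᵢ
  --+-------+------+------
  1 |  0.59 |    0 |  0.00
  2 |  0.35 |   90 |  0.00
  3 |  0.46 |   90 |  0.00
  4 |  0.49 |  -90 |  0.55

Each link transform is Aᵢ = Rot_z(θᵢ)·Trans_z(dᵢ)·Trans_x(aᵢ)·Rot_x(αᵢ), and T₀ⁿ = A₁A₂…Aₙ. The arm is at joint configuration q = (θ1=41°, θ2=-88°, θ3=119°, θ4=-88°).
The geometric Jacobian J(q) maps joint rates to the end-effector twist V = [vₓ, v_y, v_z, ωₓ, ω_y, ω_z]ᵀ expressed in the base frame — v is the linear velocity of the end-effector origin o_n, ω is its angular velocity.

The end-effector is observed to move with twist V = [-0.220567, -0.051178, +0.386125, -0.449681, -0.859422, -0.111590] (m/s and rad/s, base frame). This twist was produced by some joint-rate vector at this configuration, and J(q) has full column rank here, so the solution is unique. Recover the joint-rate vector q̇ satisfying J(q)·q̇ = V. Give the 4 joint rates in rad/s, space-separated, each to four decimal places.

o_n = [1.2124, 0.2824, 0.6839]
J₁: ẑ×o_n = [-0.2824, 1.2124, 0.0000], ω = ẑ
J2: z=[0.0000, 0.0000, 1.0000] o=[0.4453, 0.3871, 0.0000] → [0.1046, 0.7672, -0.0000, 0.0000, 0.0000, 1.0000]
J3: z=[-0.7314, -0.6820, 0.0000] o=[0.6840, 0.1311, 0.0000] → [-0.4664, 0.5002, 0.2497, -0.7314, -0.6820, 0.0000]
J4: z=[0.5965, -0.6397, 0.4848] o=[0.5319, 0.2942, 0.4023] → [-0.1744, 0.1620, 0.4283, 0.5965, -0.6397, 0.4848]
q̇ = J⁺·V = [-0.7770, 0.4870, 0.9150, 0.3680]

-0.7770 0.4870 0.9150 0.3680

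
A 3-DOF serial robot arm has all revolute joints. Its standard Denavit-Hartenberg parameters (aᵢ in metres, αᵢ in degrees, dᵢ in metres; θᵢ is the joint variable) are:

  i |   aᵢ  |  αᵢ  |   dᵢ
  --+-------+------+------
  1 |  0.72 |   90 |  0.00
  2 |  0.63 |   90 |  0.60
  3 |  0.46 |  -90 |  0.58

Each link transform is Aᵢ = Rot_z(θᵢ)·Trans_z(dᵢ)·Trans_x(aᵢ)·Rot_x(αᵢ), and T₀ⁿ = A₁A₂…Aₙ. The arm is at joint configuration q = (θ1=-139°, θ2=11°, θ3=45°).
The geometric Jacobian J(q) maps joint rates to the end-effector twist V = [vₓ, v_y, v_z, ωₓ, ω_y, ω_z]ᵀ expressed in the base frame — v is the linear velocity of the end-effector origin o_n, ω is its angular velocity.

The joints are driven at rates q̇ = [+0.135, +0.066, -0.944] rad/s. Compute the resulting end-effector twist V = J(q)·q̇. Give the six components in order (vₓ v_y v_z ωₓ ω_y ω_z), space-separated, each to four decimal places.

0.0170 -0.7084 0.1278 0.0926 0.1680 1.0617

o_n = [-1.9417, -0.4619, -0.3871]
J₁: ẑ×o_n = [0.4619, -1.9417, 0.0000], ω = ẑ
J2: z=[-0.6561, 0.7547, 0.0000] o=[-0.5434, -0.4724, 0.0000] → [-0.2921, -0.2539, 1.0484, -0.6561, 0.7547, 0.0000]
J3: z=[-0.1440, -0.1252, -0.9816] o=[-1.4038, -0.4253, 0.1202] → [0.0276, 0.4550, -0.0621, -0.1440, -0.1252, -0.9816]
V = J·q̇ = [0.0170, -0.7084, 0.1278, 0.0926, 0.1680, 1.0617]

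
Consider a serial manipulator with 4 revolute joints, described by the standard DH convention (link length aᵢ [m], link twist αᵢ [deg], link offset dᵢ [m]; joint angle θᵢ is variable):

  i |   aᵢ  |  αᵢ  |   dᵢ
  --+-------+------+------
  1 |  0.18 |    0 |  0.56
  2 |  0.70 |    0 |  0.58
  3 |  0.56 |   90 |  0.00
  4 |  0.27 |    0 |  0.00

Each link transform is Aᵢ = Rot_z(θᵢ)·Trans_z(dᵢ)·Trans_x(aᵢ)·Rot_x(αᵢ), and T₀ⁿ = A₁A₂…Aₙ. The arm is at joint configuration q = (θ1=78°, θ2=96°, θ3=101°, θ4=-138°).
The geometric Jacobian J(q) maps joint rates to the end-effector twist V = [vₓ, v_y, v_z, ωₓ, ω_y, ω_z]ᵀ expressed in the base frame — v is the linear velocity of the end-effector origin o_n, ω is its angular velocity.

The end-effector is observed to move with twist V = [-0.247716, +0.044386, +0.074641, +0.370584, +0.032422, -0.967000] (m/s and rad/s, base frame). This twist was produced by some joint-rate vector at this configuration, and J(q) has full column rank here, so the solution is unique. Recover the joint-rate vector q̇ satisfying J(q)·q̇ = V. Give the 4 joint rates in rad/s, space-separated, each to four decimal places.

o_n = [-0.6274, -0.1087, 0.9593]
J₁: ẑ×o_n = [0.1087, -0.6274, 0.0000], ω = ẑ
J2: z=[0.0000, 0.0000, 1.0000] o=[0.0374, 0.1761, 0.5600] → [0.2848, -0.6648, 0.0000, 0.0000, 0.0000, 1.0000]
J3: z=[0.0000, 0.0000, 1.0000] o=[-0.6587, 0.2492, 1.1400] → [0.3580, 0.0313, -0.0000, 0.0000, 0.0000, 1.0000]
J4: z=[-0.9962, -0.0872, 0.0000] o=[-0.6099, -0.3086, 1.1400] → [0.0157, -0.1800, -0.2006, -0.9962, -0.0872, 0.0000]
q̇ = J⁺·V = [-0.5750, 0.5330, -0.9250, -0.3720]

-0.5750 0.5330 -0.9250 -0.3720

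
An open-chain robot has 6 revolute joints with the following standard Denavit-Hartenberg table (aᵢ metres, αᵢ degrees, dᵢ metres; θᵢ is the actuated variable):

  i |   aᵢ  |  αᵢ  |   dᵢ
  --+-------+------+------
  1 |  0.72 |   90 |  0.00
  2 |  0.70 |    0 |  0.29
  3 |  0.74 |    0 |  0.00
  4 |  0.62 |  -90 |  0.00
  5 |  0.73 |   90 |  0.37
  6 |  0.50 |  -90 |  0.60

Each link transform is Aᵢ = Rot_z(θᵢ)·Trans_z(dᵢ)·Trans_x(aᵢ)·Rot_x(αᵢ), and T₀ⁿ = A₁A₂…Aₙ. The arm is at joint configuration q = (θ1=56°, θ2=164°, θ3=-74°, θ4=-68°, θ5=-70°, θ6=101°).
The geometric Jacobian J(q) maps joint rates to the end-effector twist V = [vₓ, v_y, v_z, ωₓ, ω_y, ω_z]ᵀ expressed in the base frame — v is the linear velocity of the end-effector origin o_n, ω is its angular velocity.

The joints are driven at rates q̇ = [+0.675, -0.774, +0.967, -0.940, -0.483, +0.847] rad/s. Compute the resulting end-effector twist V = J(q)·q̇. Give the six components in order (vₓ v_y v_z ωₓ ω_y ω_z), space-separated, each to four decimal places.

o_n = [0.8926, -0.6286, 1.8334]
J₁: ẑ×o_n = [0.6286, 0.8926, -0.0000], ω = ẑ
J2: z=[0.8290, -0.5592, 0.0000] o=[0.4026, 0.5969, 0.0000] → [-1.0252, -1.5200, -0.7420, 0.8290, -0.5592, 0.0000]
J3: z=[0.8290, -0.5592, 0.0000] o=[0.2668, -0.1231, 0.1929] → [-0.9173, -1.3600, -0.0691, 0.8290, -0.5592, 0.0000]
J4: z=[0.8290, -0.5592, 0.0000] o=[0.2668, -0.1231, 0.9329] → [-0.5035, -0.7465, -0.0691, 0.8290, -0.5592, 0.0000]
J5: z=[-0.2095, -0.3106, 0.9272] o=[0.5882, 0.3535, 1.1652] → [0.7031, 0.4222, 0.3003, -0.2095, -0.3106, 0.9272]
J6: z=[-0.2037, -0.9136, -0.3520] o=[1.2089, 0.0469, 1.6018] → [-0.4494, 0.1585, -0.1513, -0.2037, -0.9136, -0.3520]
V = J·q̇ = [0.0839, 1.0959, 0.2992, -0.6906, -0.2061, -0.0710]

0.0839 1.0959 0.2992 -0.6906 -0.2061 -0.0710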